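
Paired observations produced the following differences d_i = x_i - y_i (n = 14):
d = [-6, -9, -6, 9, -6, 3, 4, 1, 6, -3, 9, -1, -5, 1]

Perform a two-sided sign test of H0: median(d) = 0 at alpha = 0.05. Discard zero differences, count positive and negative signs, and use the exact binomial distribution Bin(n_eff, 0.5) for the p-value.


Step 1: Discard zero differences. Original n = 14; n_eff = number of nonzero differences = 14.
Nonzero differences (with sign): -6, -9, -6, +9, -6, +3, +4, +1, +6, -3, +9, -1, -5, +1
Step 2: Count signs: positive = 7, negative = 7.
Step 3: Under H0: P(positive) = 0.5, so the number of positives S ~ Bin(14, 0.5).
Step 4: Two-sided exact p-value = sum of Bin(14,0.5) probabilities at or below the observed probability = 1.000000.
Step 5: alpha = 0.05. fail to reject H0.

n_eff = 14, pos = 7, neg = 7, p = 1.000000, fail to reject H0.


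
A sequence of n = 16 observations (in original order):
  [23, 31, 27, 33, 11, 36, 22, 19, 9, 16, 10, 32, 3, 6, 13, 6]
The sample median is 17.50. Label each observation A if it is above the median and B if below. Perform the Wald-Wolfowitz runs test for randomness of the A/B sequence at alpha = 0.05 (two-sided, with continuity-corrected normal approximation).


Step 1: Compute median = 17.50; label A = above, B = below.
Labels in order: AAAABAAABBBABBBB  (n_A = 8, n_B = 8)
Step 2: Count runs R = 6.
Step 3: Under H0 (random ordering), E[R] = 2*n_A*n_B/(n_A+n_B) + 1 = 2*8*8/16 + 1 = 9.0000.
        Var[R] = 2*n_A*n_B*(2*n_A*n_B - n_A - n_B) / ((n_A+n_B)^2 * (n_A+n_B-1)) = 14336/3840 = 3.7333.
        SD[R] = 1.9322.
Step 4: Continuity-corrected z = (R + 0.5 - E[R]) / SD[R] = (6 + 0.5 - 9.0000) / 1.9322 = -1.2939.
Step 5: Two-sided p-value via normal approximation = 2*(1 - Phi(|z|)) = 0.195709.
Step 6: alpha = 0.05. fail to reject H0.

R = 6, z = -1.2939, p = 0.195709, fail to reject H0.


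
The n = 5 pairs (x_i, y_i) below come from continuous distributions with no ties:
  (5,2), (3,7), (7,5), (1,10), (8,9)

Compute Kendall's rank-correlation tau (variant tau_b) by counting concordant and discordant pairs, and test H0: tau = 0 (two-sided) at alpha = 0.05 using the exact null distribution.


Step 1: Enumerate the 10 unordered pairs (i,j) with i<j and classify each by sign(x_j-x_i) * sign(y_j-y_i).
  (1,2):dx=-2,dy=+5->D; (1,3):dx=+2,dy=+3->C; (1,4):dx=-4,dy=+8->D; (1,5):dx=+3,dy=+7->C
  (2,3):dx=+4,dy=-2->D; (2,4):dx=-2,dy=+3->D; (2,5):dx=+5,dy=+2->C; (3,4):dx=-6,dy=+5->D
  (3,5):dx=+1,dy=+4->C; (4,5):dx=+7,dy=-1->D
Step 2: C = 4, D = 6, total pairs = 10.
Step 3: tau = (C - D)/(n(n-1)/2) = (4 - 6)/10 = -0.200000.
Step 4: Exact two-sided p-value (enumerate n! = 120 permutations of y under H0): p = 0.816667.
Step 5: alpha = 0.05. fail to reject H0.

tau_b = -0.2000 (C=4, D=6), p = 0.816667, fail to reject H0.


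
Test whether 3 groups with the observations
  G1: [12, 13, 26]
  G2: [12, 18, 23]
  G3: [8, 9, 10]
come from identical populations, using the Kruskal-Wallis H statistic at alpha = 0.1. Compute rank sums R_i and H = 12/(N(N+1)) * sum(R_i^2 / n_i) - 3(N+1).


Step 1: Combine all N = 9 observations and assign midranks.
sorted (value, group, rank): (8,G3,1), (9,G3,2), (10,G3,3), (12,G1,4.5), (12,G2,4.5), (13,G1,6), (18,G2,7), (23,G2,8), (26,G1,9)
Step 2: Sum ranks within each group.
R_1 = 19.5 (n_1 = 3)
R_2 = 19.5 (n_2 = 3)
R_3 = 6 (n_3 = 3)
Step 3: H = 12/(N(N+1)) * sum(R_i^2/n_i) - 3(N+1)
     = 12/(9*10) * (19.5^2/3 + 19.5^2/3 + 6^2/3) - 3*10
     = 0.133333 * 265.5 - 30
     = 5.400000.
Step 4: Ties present; correction factor C = 1 - 6/(9^3 - 9) = 0.991667. Corrected H = 5.400000 / 0.991667 = 5.445378.
Step 5: Under H0, H ~ chi^2(2); p-value = 0.065698.
Step 6: alpha = 0.1. reject H0.

H = 5.4454, df = 2, p = 0.065698, reject H0.


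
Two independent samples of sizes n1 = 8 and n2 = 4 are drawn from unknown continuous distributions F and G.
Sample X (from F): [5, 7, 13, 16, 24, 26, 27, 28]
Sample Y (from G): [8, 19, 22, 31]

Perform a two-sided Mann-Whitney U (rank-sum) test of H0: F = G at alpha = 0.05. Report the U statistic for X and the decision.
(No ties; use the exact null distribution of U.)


Step 1: Combine and sort all 12 observations; assign midranks.
sorted (value, group): (5,X), (7,X), (8,Y), (13,X), (16,X), (19,Y), (22,Y), (24,X), (26,X), (27,X), (28,X), (31,Y)
ranks: 5->1, 7->2, 8->3, 13->4, 16->5, 19->6, 22->7, 24->8, 26->9, 27->10, 28->11, 31->12
Step 2: Rank sum for X: R1 = 1 + 2 + 4 + 5 + 8 + 9 + 10 + 11 = 50.
Step 3: U_X = R1 - n1(n1+1)/2 = 50 - 8*9/2 = 50 - 36 = 14.
       U_Y = n1*n2 - U_X = 32 - 14 = 18.
Step 4: No ties, so the exact null distribution of U (based on enumerating the C(12,8) = 495 equally likely rank assignments) gives the two-sided p-value.
Step 5: p-value = 0.808081; compare to alpha = 0.05. fail to reject H0.

U_X = 14, p = 0.808081, fail to reject H0 at alpha = 0.05.


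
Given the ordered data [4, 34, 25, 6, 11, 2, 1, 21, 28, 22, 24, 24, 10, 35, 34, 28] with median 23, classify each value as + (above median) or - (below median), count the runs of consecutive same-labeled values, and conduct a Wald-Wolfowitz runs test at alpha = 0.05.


Step 1: Compute median = 23; label A = above, B = below.
Labels in order: BAABBBBBABAABAAA  (n_A = 8, n_B = 8)
Step 2: Count runs R = 8.
Step 3: Under H0 (random ordering), E[R] = 2*n_A*n_B/(n_A+n_B) + 1 = 2*8*8/16 + 1 = 9.0000.
        Var[R] = 2*n_A*n_B*(2*n_A*n_B - n_A - n_B) / ((n_A+n_B)^2 * (n_A+n_B-1)) = 14336/3840 = 3.7333.
        SD[R] = 1.9322.
Step 4: Continuity-corrected z = (R + 0.5 - E[R]) / SD[R] = (8 + 0.5 - 9.0000) / 1.9322 = -0.2588.
Step 5: Two-sided p-value via normal approximation = 2*(1 - Phi(|z|)) = 0.795809.
Step 6: alpha = 0.05. fail to reject H0.

R = 8, z = -0.2588, p = 0.795809, fail to reject H0.


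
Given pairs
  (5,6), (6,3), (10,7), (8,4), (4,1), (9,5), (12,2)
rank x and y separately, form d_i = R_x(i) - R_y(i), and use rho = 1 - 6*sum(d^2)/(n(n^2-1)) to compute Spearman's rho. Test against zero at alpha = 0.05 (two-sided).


Step 1: Rank x and y separately (midranks; no ties here).
rank(x): 5->2, 6->3, 10->6, 8->4, 4->1, 9->5, 12->7
rank(y): 6->6, 3->3, 7->7, 4->4, 1->1, 5->5, 2->2
Step 2: d_i = R_x(i) - R_y(i); compute d_i^2.
  (2-6)^2=16, (3-3)^2=0, (6-7)^2=1, (4-4)^2=0, (1-1)^2=0, (5-5)^2=0, (7-2)^2=25
sum(d^2) = 42.
Step 3: rho = 1 - 6*42 / (7*(7^2 - 1)) = 1 - 252/336 = 0.250000.
Step 4: Under H0, t = rho * sqrt((n-2)/(1-rho^2)) = 0.5774 ~ t(5).
Step 5: Two-sided p-value from the t-distribution with 5 df = 0.588724.
Step 6: alpha = 0.05. fail to reject H0.

rho = 0.2500, p = 0.588724, fail to reject H0 at alpha = 0.05.


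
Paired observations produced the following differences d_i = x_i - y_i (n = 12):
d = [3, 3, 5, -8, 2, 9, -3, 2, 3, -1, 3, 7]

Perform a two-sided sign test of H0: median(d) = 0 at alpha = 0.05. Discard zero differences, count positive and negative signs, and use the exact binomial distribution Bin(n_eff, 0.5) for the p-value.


Step 1: Discard zero differences. Original n = 12; n_eff = number of nonzero differences = 12.
Nonzero differences (with sign): +3, +3, +5, -8, +2, +9, -3, +2, +3, -1, +3, +7
Step 2: Count signs: positive = 9, negative = 3.
Step 3: Under H0: P(positive) = 0.5, so the number of positives S ~ Bin(12, 0.5).
Step 4: Two-sided exact p-value = sum of Bin(12,0.5) probabilities at or below the observed probability = 0.145996.
Step 5: alpha = 0.05. fail to reject H0.

n_eff = 12, pos = 9, neg = 3, p = 0.145996, fail to reject H0.


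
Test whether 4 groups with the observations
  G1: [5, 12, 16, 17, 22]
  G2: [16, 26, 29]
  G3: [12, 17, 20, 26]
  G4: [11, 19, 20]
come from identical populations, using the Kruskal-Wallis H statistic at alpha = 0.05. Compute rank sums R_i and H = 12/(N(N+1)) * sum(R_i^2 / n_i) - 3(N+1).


Step 1: Combine all N = 15 observations and assign midranks.
sorted (value, group, rank): (5,G1,1), (11,G4,2), (12,G1,3.5), (12,G3,3.5), (16,G1,5.5), (16,G2,5.5), (17,G1,7.5), (17,G3,7.5), (19,G4,9), (20,G3,10.5), (20,G4,10.5), (22,G1,12), (26,G2,13.5), (26,G3,13.5), (29,G2,15)
Step 2: Sum ranks within each group.
R_1 = 29.5 (n_1 = 5)
R_2 = 34 (n_2 = 3)
R_3 = 35 (n_3 = 4)
R_4 = 21.5 (n_4 = 3)
Step 3: H = 12/(N(N+1)) * sum(R_i^2/n_i) - 3(N+1)
     = 12/(15*16) * (29.5^2/5 + 34^2/3 + 35^2/4 + 21.5^2/3) - 3*16
     = 0.050000 * 1019.72 - 48
     = 2.985833.
Step 4: Ties present; correction factor C = 1 - 30/(15^3 - 15) = 0.991071. Corrected H = 2.985833 / 0.991071 = 3.012733.
Step 5: Under H0, H ~ chi^2(3); p-value = 0.389666.
Step 6: alpha = 0.05. fail to reject H0.

H = 3.0127, df = 3, p = 0.389666, fail to reject H0.


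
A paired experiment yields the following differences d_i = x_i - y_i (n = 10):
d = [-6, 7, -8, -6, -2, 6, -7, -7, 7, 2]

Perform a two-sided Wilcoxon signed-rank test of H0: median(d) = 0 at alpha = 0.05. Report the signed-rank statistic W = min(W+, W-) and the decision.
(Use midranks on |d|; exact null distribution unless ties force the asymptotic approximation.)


Step 1: Drop any zero differences (none here) and take |d_i|.
|d| = [6, 7, 8, 6, 2, 6, 7, 7, 7, 2]
Step 2: Midrank |d_i| (ties get averaged ranks).
ranks: |6|->4, |7|->7.5, |8|->10, |6|->4, |2|->1.5, |6|->4, |7|->7.5, |7|->7.5, |7|->7.5, |2|->1.5
Step 3: Attach original signs; sum ranks with positive sign and with negative sign.
W+ = 7.5 + 4 + 7.5 + 1.5 = 20.5
W- = 4 + 10 + 4 + 1.5 + 7.5 + 7.5 = 34.5
(Check: W+ + W- = 55 should equal n(n+1)/2 = 55.)
Step 4: Test statistic W = min(W+, W-) = 20.5.
Step 5: Ties in |d|, so use the tie-corrected normal approximation.
        E[W] = n(n+1)/4 = 10*11/4 = 27.5.
        Tie groups: |d|=2 (t=2), |d|=6 (t=3), |d|=7 (t=4); sum(t^3 - t) = 90.
        Var[W] = n(n+1)(2n+1)/24 - sum(t^3-t)/48 = 2310/24 - 90/48 = 94.375.
        z = (W - E[W]) / sqrt(Var[W]) = (20.5 - 27.5) / 9.7147 = -0.7206.
        Two-sided p = 2*Phi(z) = 0.471181.
Step 6: alpha = 0.05. fail to reject H0.

W+ = 20.5, W- = 34.5, W = min = 20.5, p = 0.471181, fail to reject H0.


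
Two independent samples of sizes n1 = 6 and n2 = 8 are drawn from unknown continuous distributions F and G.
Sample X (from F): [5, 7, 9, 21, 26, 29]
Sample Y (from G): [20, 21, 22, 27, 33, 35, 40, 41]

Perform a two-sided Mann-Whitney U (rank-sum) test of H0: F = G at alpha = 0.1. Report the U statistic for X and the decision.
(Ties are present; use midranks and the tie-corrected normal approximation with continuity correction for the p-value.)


Step 1: Combine and sort all 14 observations; assign midranks.
sorted (value, group): (5,X), (7,X), (9,X), (20,Y), (21,X), (21,Y), (22,Y), (26,X), (27,Y), (29,X), (33,Y), (35,Y), (40,Y), (41,Y)
ranks: 5->1, 7->2, 9->3, 20->4, 21->5.5, 21->5.5, 22->7, 26->8, 27->9, 29->10, 33->11, 35->12, 40->13, 41->14
Step 2: Rank sum for X: R1 = 1 + 2 + 3 + 5.5 + 8 + 10 = 29.5.
Step 3: U_X = R1 - n1(n1+1)/2 = 29.5 - 6*7/2 = 29.5 - 21 = 8.5.
       U_Y = n1*n2 - U_X = 48 - 8.5 = 39.5.
Step 4: Ties are present, so use the tie-corrected normal approximation (with continuity correction) for the p-value.
Step 5: p-value = 0.052547; compare to alpha = 0.1. reject H0.

U_X = 8.5, p = 0.052547, reject H0 at alpha = 0.1.


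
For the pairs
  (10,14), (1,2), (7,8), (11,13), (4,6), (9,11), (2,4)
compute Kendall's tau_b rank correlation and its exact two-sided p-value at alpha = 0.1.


Step 1: Enumerate the 21 unordered pairs (i,j) with i<j and classify each by sign(x_j-x_i) * sign(y_j-y_i).
  (1,2):dx=-9,dy=-12->C; (1,3):dx=-3,dy=-6->C; (1,4):dx=+1,dy=-1->D; (1,5):dx=-6,dy=-8->C
  (1,6):dx=-1,dy=-3->C; (1,7):dx=-8,dy=-10->C; (2,3):dx=+6,dy=+6->C; (2,4):dx=+10,dy=+11->C
  (2,5):dx=+3,dy=+4->C; (2,6):dx=+8,dy=+9->C; (2,7):dx=+1,dy=+2->C; (3,4):dx=+4,dy=+5->C
  (3,5):dx=-3,dy=-2->C; (3,6):dx=+2,dy=+3->C; (3,7):dx=-5,dy=-4->C; (4,5):dx=-7,dy=-7->C
  (4,6):dx=-2,dy=-2->C; (4,7):dx=-9,dy=-9->C; (5,6):dx=+5,dy=+5->C; (5,7):dx=-2,dy=-2->C
  (6,7):dx=-7,dy=-7->C
Step 2: C = 20, D = 1, total pairs = 21.
Step 3: tau = (C - D)/(n(n-1)/2) = (20 - 1)/21 = 0.904762.
Step 4: Exact two-sided p-value (enumerate n! = 5040 permutations of y under H0): p = 0.002778.
Step 5: alpha = 0.1. reject H0.

tau_b = 0.9048 (C=20, D=1), p = 0.002778, reject H0.


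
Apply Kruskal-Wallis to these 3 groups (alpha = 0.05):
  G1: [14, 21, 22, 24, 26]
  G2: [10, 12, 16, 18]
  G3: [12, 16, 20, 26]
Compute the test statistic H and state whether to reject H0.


Step 1: Combine all N = 13 observations and assign midranks.
sorted (value, group, rank): (10,G2,1), (12,G2,2.5), (12,G3,2.5), (14,G1,4), (16,G2,5.5), (16,G3,5.5), (18,G2,7), (20,G3,8), (21,G1,9), (22,G1,10), (24,G1,11), (26,G1,12.5), (26,G3,12.5)
Step 2: Sum ranks within each group.
R_1 = 46.5 (n_1 = 5)
R_2 = 16 (n_2 = 4)
R_3 = 28.5 (n_3 = 4)
Step 3: H = 12/(N(N+1)) * sum(R_i^2/n_i) - 3(N+1)
     = 12/(13*14) * (46.5^2/5 + 16^2/4 + 28.5^2/4) - 3*14
     = 0.065934 * 699.513 - 42
     = 4.121703.
Step 4: Ties present; correction factor C = 1 - 18/(13^3 - 13) = 0.991758. Corrected H = 4.121703 / 0.991758 = 4.155956.
Step 5: Under H0, H ~ chi^2(2); p-value = 0.125183.
Step 6: alpha = 0.05. fail to reject H0.

H = 4.1560, df = 2, p = 0.125183, fail to reject H0.


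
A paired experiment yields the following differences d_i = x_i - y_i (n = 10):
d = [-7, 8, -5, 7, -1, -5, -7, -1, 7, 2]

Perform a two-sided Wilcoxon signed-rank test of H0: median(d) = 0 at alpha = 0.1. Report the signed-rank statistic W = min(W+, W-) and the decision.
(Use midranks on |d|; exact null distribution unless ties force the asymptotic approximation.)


Step 1: Drop any zero differences (none here) and take |d_i|.
|d| = [7, 8, 5, 7, 1, 5, 7, 1, 7, 2]
Step 2: Midrank |d_i| (ties get averaged ranks).
ranks: |7|->7.5, |8|->10, |5|->4.5, |7|->7.5, |1|->1.5, |5|->4.5, |7|->7.5, |1|->1.5, |7|->7.5, |2|->3
Step 3: Attach original signs; sum ranks with positive sign and with negative sign.
W+ = 10 + 7.5 + 7.5 + 3 = 28
W- = 7.5 + 4.5 + 1.5 + 4.5 + 7.5 + 1.5 = 27
(Check: W+ + W- = 55 should equal n(n+1)/2 = 55.)
Step 4: Test statistic W = min(W+, W-) = 27.
Step 5: Ties in |d|, so use the tie-corrected normal approximation.
        E[W] = n(n+1)/4 = 10*11/4 = 27.5.
        Tie groups: |d|=1 (t=2), |d|=5 (t=2), |d|=7 (t=4); sum(t^3 - t) = 72.
        Var[W] = n(n+1)(2n+1)/24 - sum(t^3-t)/48 = 2310/24 - 72/48 = 94.75.
        z = (W - E[W]) / sqrt(Var[W]) = (27 - 27.5) / 9.7340 = -0.0514.
        Two-sided p = 2*Phi(z) = 0.959033.
Step 6: alpha = 0.1. fail to reject H0.

W+ = 28, W- = 27, W = min = 27, p = 0.959033, fail to reject H0.


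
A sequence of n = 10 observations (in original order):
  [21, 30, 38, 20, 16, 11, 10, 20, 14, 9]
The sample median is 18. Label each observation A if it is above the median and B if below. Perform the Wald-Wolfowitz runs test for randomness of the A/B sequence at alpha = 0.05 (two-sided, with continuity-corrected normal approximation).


Step 1: Compute median = 18; label A = above, B = below.
Labels in order: AAAABBBABB  (n_A = 5, n_B = 5)
Step 2: Count runs R = 4.
Step 3: Under H0 (random ordering), E[R] = 2*n_A*n_B/(n_A+n_B) + 1 = 2*5*5/10 + 1 = 6.0000.
        Var[R] = 2*n_A*n_B*(2*n_A*n_B - n_A - n_B) / ((n_A+n_B)^2 * (n_A+n_B-1)) = 2000/900 = 2.2222.
        SD[R] = 1.4907.
Step 4: Continuity-corrected z = (R + 0.5 - E[R]) / SD[R] = (4 + 0.5 - 6.0000) / 1.4907 = -1.0062.
Step 5: Two-sided p-value via normal approximation = 2*(1 - Phi(|z|)) = 0.314305.
Step 6: alpha = 0.05. fail to reject H0.

R = 4, z = -1.0062, p = 0.314305, fail to reject H0.


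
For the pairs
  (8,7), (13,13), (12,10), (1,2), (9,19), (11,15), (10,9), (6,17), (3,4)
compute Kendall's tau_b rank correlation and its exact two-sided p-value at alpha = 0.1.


Step 1: Enumerate the 36 unordered pairs (i,j) with i<j and classify each by sign(x_j-x_i) * sign(y_j-y_i).
  (1,2):dx=+5,dy=+6->C; (1,3):dx=+4,dy=+3->C; (1,4):dx=-7,dy=-5->C; (1,5):dx=+1,dy=+12->C
  (1,6):dx=+3,dy=+8->C; (1,7):dx=+2,dy=+2->C; (1,8):dx=-2,dy=+10->D; (1,9):dx=-5,dy=-3->C
  (2,3):dx=-1,dy=-3->C; (2,4):dx=-12,dy=-11->C; (2,5):dx=-4,dy=+6->D; (2,6):dx=-2,dy=+2->D
  (2,7):dx=-3,dy=-4->C; (2,8):dx=-7,dy=+4->D; (2,9):dx=-10,dy=-9->C; (3,4):dx=-11,dy=-8->C
  (3,5):dx=-3,dy=+9->D; (3,6):dx=-1,dy=+5->D; (3,7):dx=-2,dy=-1->C; (3,8):dx=-6,dy=+7->D
  (3,9):dx=-9,dy=-6->C; (4,5):dx=+8,dy=+17->C; (4,6):dx=+10,dy=+13->C; (4,7):dx=+9,dy=+7->C
  (4,8):dx=+5,dy=+15->C; (4,9):dx=+2,dy=+2->C; (5,6):dx=+2,dy=-4->D; (5,7):dx=+1,dy=-10->D
  (5,8):dx=-3,dy=-2->C; (5,9):dx=-6,dy=-15->C; (6,7):dx=-1,dy=-6->C; (6,8):dx=-5,dy=+2->D
  (6,9):dx=-8,dy=-11->C; (7,8):dx=-4,dy=+8->D; (7,9):dx=-7,dy=-5->C; (8,9):dx=-3,dy=-13->C
Step 2: C = 25, D = 11, total pairs = 36.
Step 3: tau = (C - D)/(n(n-1)/2) = (25 - 11)/36 = 0.388889.
Step 4: Exact two-sided p-value (enumerate n! = 362880 permutations of y under H0): p = 0.180181.
Step 5: alpha = 0.1. fail to reject H0.

tau_b = 0.3889 (C=25, D=11), p = 0.180181, fail to reject H0.


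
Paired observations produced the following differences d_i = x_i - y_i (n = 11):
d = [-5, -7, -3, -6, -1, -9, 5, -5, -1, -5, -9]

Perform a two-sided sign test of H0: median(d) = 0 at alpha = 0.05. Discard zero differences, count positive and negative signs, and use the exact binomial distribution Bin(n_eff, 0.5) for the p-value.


Step 1: Discard zero differences. Original n = 11; n_eff = number of nonzero differences = 11.
Nonzero differences (with sign): -5, -7, -3, -6, -1, -9, +5, -5, -1, -5, -9
Step 2: Count signs: positive = 1, negative = 10.
Step 3: Under H0: P(positive) = 0.5, so the number of positives S ~ Bin(11, 0.5).
Step 4: Two-sided exact p-value = sum of Bin(11,0.5) probabilities at or below the observed probability = 0.011719.
Step 5: alpha = 0.05. reject H0.

n_eff = 11, pos = 1, neg = 10, p = 0.011719, reject H0.


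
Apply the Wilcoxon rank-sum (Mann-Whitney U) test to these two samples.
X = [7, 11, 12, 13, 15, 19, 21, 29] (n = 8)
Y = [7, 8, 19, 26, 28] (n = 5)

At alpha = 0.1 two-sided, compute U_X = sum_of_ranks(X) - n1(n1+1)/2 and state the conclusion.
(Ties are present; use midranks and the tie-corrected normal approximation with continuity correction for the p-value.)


Step 1: Combine and sort all 13 observations; assign midranks.
sorted (value, group): (7,X), (7,Y), (8,Y), (11,X), (12,X), (13,X), (15,X), (19,X), (19,Y), (21,X), (26,Y), (28,Y), (29,X)
ranks: 7->1.5, 7->1.5, 8->3, 11->4, 12->5, 13->6, 15->7, 19->8.5, 19->8.5, 21->10, 26->11, 28->12, 29->13
Step 2: Rank sum for X: R1 = 1.5 + 4 + 5 + 6 + 7 + 8.5 + 10 + 13 = 55.
Step 3: U_X = R1 - n1(n1+1)/2 = 55 - 8*9/2 = 55 - 36 = 19.
       U_Y = n1*n2 - U_X = 40 - 19 = 21.
Step 4: Ties are present, so use the tie-corrected normal approximation (with continuity correction) for the p-value.
Step 5: p-value = 0.941492; compare to alpha = 0.1. fail to reject H0.

U_X = 19, p = 0.941492, fail to reject H0 at alpha = 0.1.


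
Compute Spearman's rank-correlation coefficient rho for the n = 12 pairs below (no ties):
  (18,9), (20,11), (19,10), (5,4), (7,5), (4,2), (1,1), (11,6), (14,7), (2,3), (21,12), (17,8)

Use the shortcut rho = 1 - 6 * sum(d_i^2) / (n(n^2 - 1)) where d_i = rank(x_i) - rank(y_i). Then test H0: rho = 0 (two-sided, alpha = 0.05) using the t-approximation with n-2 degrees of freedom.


Step 1: Rank x and y separately (midranks; no ties here).
rank(x): 18->9, 20->11, 19->10, 5->4, 7->5, 4->3, 1->1, 11->6, 14->7, 2->2, 21->12, 17->8
rank(y): 9->9, 11->11, 10->10, 4->4, 5->5, 2->2, 1->1, 6->6, 7->7, 3->3, 12->12, 8->8
Step 2: d_i = R_x(i) - R_y(i); compute d_i^2.
  (9-9)^2=0, (11-11)^2=0, (10-10)^2=0, (4-4)^2=0, (5-5)^2=0, (3-2)^2=1, (1-1)^2=0, (6-6)^2=0, (7-7)^2=0, (2-3)^2=1, (12-12)^2=0, (8-8)^2=0
sum(d^2) = 2.
Step 3: rho = 1 - 6*2 / (12*(12^2 - 1)) = 1 - 12/1716 = 0.993007.
Step 4: Under H0, t = rho * sqrt((n-2)/(1-rho^2)) = 26.5990 ~ t(10).
Step 5: Two-sided p-value from the t-distribution with 10 df = 0.000000.
Step 6: alpha = 0.05. reject H0.

rho = 0.9930, p = 0.000000, reject H0 at alpha = 0.05.


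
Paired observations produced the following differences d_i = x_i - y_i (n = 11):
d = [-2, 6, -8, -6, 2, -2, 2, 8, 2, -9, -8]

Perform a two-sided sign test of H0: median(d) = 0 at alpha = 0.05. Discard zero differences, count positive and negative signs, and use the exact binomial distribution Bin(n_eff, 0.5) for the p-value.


Step 1: Discard zero differences. Original n = 11; n_eff = number of nonzero differences = 11.
Nonzero differences (with sign): -2, +6, -8, -6, +2, -2, +2, +8, +2, -9, -8
Step 2: Count signs: positive = 5, negative = 6.
Step 3: Under H0: P(positive) = 0.5, so the number of positives S ~ Bin(11, 0.5).
Step 4: Two-sided exact p-value = sum of Bin(11,0.5) probabilities at or below the observed probability = 1.000000.
Step 5: alpha = 0.05. fail to reject H0.

n_eff = 11, pos = 5, neg = 6, p = 1.000000, fail to reject H0.


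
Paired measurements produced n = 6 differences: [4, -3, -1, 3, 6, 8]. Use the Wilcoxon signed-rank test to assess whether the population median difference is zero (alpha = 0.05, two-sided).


Step 1: Drop any zero differences (none here) and take |d_i|.
|d| = [4, 3, 1, 3, 6, 8]
Step 2: Midrank |d_i| (ties get averaged ranks).
ranks: |4|->4, |3|->2.5, |1|->1, |3|->2.5, |6|->5, |8|->6
Step 3: Attach original signs; sum ranks with positive sign and with negative sign.
W+ = 4 + 2.5 + 5 + 6 = 17.5
W- = 2.5 + 1 = 3.5
(Check: W+ + W- = 21 should equal n(n+1)/2 = 21.)
Step 4: Test statistic W = min(W+, W-) = 3.5.
Step 5: Ties in |d|, so use the tie-corrected normal approximation.
        E[W] = n(n+1)/4 = 6*7/4 = 10.5.
        Tie groups: |d|=3 (t=2); sum(t^3 - t) = 6.
        Var[W] = n(n+1)(2n+1)/24 - sum(t^3-t)/48 = 546/24 - 6/48 = 22.625.
        z = (W - E[W]) / sqrt(Var[W]) = (3.5 - 10.5) / 4.7566 = -1.4716.
        Two-sided p = 2*Phi(z) = 0.141116.
Step 6: alpha = 0.05. fail to reject H0.

W+ = 17.5, W- = 3.5, W = min = 3.5, p = 0.141116, fail to reject H0.


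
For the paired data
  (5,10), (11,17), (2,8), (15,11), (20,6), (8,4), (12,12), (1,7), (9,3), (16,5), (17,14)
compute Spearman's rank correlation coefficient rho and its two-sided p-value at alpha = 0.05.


Step 1: Rank x and y separately (midranks; no ties here).
rank(x): 5->3, 11->6, 2->2, 15->8, 20->11, 8->4, 12->7, 1->1, 9->5, 16->9, 17->10
rank(y): 10->7, 17->11, 8->6, 11->8, 6->4, 4->2, 12->9, 7->5, 3->1, 5->3, 14->10
Step 2: d_i = R_x(i) - R_y(i); compute d_i^2.
  (3-7)^2=16, (6-11)^2=25, (2-6)^2=16, (8-8)^2=0, (11-4)^2=49, (4-2)^2=4, (7-9)^2=4, (1-5)^2=16, (5-1)^2=16, (9-3)^2=36, (10-10)^2=0
sum(d^2) = 182.
Step 3: rho = 1 - 6*182 / (11*(11^2 - 1)) = 1 - 1092/1320 = 0.172727.
Step 4: Under H0, t = rho * sqrt((n-2)/(1-rho^2)) = 0.5261 ~ t(9).
Step 5: Two-sided p-value from the t-distribution with 9 df = 0.611542.
Step 6: alpha = 0.05. fail to reject H0.

rho = 0.1727, p = 0.611542, fail to reject H0 at alpha = 0.05.


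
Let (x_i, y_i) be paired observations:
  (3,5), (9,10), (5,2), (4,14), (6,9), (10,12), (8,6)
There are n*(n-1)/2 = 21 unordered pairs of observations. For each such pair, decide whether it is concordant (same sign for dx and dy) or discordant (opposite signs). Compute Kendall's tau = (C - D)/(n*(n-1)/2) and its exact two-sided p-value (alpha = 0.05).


Step 1: Enumerate the 21 unordered pairs (i,j) with i<j and classify each by sign(x_j-x_i) * sign(y_j-y_i).
  (1,2):dx=+6,dy=+5->C; (1,3):dx=+2,dy=-3->D; (1,4):dx=+1,dy=+9->C; (1,5):dx=+3,dy=+4->C
  (1,6):dx=+7,dy=+7->C; (1,7):dx=+5,dy=+1->C; (2,3):dx=-4,dy=-8->C; (2,4):dx=-5,dy=+4->D
  (2,5):dx=-3,dy=-1->C; (2,6):dx=+1,dy=+2->C; (2,7):dx=-1,dy=-4->C; (3,4):dx=-1,dy=+12->D
  (3,5):dx=+1,dy=+7->C; (3,6):dx=+5,dy=+10->C; (3,7):dx=+3,dy=+4->C; (4,5):dx=+2,dy=-5->D
  (4,6):dx=+6,dy=-2->D; (4,7):dx=+4,dy=-8->D; (5,6):dx=+4,dy=+3->C; (5,7):dx=+2,dy=-3->D
  (6,7):dx=-2,dy=-6->C
Step 2: C = 14, D = 7, total pairs = 21.
Step 3: tau = (C - D)/(n(n-1)/2) = (14 - 7)/21 = 0.333333.
Step 4: Exact two-sided p-value (enumerate n! = 5040 permutations of y under H0): p = 0.381349.
Step 5: alpha = 0.05. fail to reject H0.

tau_b = 0.3333 (C=14, D=7), p = 0.381349, fail to reject H0.


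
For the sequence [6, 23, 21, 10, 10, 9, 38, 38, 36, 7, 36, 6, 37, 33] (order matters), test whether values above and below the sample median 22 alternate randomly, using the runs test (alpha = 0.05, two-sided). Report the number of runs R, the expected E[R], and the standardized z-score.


Step 1: Compute median = 22; label A = above, B = below.
Labels in order: BABBBBAAABABAA  (n_A = 7, n_B = 7)
Step 2: Count runs R = 8.
Step 3: Under H0 (random ordering), E[R] = 2*n_A*n_B/(n_A+n_B) + 1 = 2*7*7/14 + 1 = 8.0000.
        Var[R] = 2*n_A*n_B*(2*n_A*n_B - n_A - n_B) / ((n_A+n_B)^2 * (n_A+n_B-1)) = 8232/2548 = 3.2308.
        SD[R] = 1.7974.
Step 4: R = E[R], so z = 0 with no continuity correction.
Step 5: Two-sided p-value via normal approximation = 2*(1 - Phi(|z|)) = 1.000000.
Step 6: alpha = 0.05. fail to reject H0.

R = 8, z = 0.0000, p = 1.000000, fail to reject H0.


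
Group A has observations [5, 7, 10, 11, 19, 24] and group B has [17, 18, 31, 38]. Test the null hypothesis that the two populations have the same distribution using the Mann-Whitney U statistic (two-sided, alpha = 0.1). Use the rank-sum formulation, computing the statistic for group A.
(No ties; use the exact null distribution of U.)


Step 1: Combine and sort all 10 observations; assign midranks.
sorted (value, group): (5,X), (7,X), (10,X), (11,X), (17,Y), (18,Y), (19,X), (24,X), (31,Y), (38,Y)
ranks: 5->1, 7->2, 10->3, 11->4, 17->5, 18->6, 19->7, 24->8, 31->9, 38->10
Step 2: Rank sum for X: R1 = 1 + 2 + 3 + 4 + 7 + 8 = 25.
Step 3: U_X = R1 - n1(n1+1)/2 = 25 - 6*7/2 = 25 - 21 = 4.
       U_Y = n1*n2 - U_X = 24 - 4 = 20.
Step 4: No ties, so the exact null distribution of U (based on enumerating the C(10,6) = 210 equally likely rank assignments) gives the two-sided p-value.
Step 5: p-value = 0.114286; compare to alpha = 0.1. fail to reject H0.

U_X = 4, p = 0.114286, fail to reject H0 at alpha = 0.1.


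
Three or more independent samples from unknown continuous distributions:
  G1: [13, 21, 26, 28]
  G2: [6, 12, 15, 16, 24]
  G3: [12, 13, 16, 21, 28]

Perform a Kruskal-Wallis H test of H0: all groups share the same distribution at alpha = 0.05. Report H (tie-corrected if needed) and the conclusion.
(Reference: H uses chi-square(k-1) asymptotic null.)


Step 1: Combine all N = 14 observations and assign midranks.
sorted (value, group, rank): (6,G2,1), (12,G2,2.5), (12,G3,2.5), (13,G1,4.5), (13,G3,4.5), (15,G2,6), (16,G2,7.5), (16,G3,7.5), (21,G1,9.5), (21,G3,9.5), (24,G2,11), (26,G1,12), (28,G1,13.5), (28,G3,13.5)
Step 2: Sum ranks within each group.
R_1 = 39.5 (n_1 = 4)
R_2 = 28 (n_2 = 5)
R_3 = 37.5 (n_3 = 5)
Step 3: H = 12/(N(N+1)) * sum(R_i^2/n_i) - 3(N+1)
     = 12/(14*15) * (39.5^2/4 + 28^2/5 + 37.5^2/5) - 3*15
     = 0.057143 * 828.112 - 45
     = 2.320714.
Step 4: Ties present; correction factor C = 1 - 30/(14^3 - 14) = 0.989011. Corrected H = 2.320714 / 0.989011 = 2.346500.
Step 5: Under H0, H ~ chi^2(2); p-value = 0.309360.
Step 6: alpha = 0.05. fail to reject H0.

H = 2.3465, df = 2, p = 0.309360, fail to reject H0.


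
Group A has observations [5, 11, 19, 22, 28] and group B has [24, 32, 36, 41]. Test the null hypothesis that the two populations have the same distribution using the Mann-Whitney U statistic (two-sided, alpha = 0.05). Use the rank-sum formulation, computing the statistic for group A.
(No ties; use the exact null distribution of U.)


Step 1: Combine and sort all 9 observations; assign midranks.
sorted (value, group): (5,X), (11,X), (19,X), (22,X), (24,Y), (28,X), (32,Y), (36,Y), (41,Y)
ranks: 5->1, 11->2, 19->3, 22->4, 24->5, 28->6, 32->7, 36->8, 41->9
Step 2: Rank sum for X: R1 = 1 + 2 + 3 + 4 + 6 = 16.
Step 3: U_X = R1 - n1(n1+1)/2 = 16 - 5*6/2 = 16 - 15 = 1.
       U_Y = n1*n2 - U_X = 20 - 1 = 19.
Step 4: No ties, so the exact null distribution of U (based on enumerating the C(9,5) = 126 equally likely rank assignments) gives the two-sided p-value.
Step 5: p-value = 0.031746; compare to alpha = 0.05. reject H0.

U_X = 1, p = 0.031746, reject H0 at alpha = 0.05.


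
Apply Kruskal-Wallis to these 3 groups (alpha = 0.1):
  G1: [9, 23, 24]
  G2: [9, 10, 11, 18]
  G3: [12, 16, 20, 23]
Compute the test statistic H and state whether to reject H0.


Step 1: Combine all N = 11 observations and assign midranks.
sorted (value, group, rank): (9,G1,1.5), (9,G2,1.5), (10,G2,3), (11,G2,4), (12,G3,5), (16,G3,6), (18,G2,7), (20,G3,8), (23,G1,9.5), (23,G3,9.5), (24,G1,11)
Step 2: Sum ranks within each group.
R_1 = 22 (n_1 = 3)
R_2 = 15.5 (n_2 = 4)
R_3 = 28.5 (n_3 = 4)
Step 3: H = 12/(N(N+1)) * sum(R_i^2/n_i) - 3(N+1)
     = 12/(11*12) * (22^2/3 + 15.5^2/4 + 28.5^2/4) - 3*12
     = 0.090909 * 424.458 - 36
     = 2.587121.
Step 4: Ties present; correction factor C = 1 - 12/(11^3 - 11) = 0.990909. Corrected H = 2.587121 / 0.990909 = 2.610856.
Step 5: Under H0, H ~ chi^2(2); p-value = 0.271056.
Step 6: alpha = 0.1. fail to reject H0.

H = 2.6109, df = 2, p = 0.271056, fail to reject H0.


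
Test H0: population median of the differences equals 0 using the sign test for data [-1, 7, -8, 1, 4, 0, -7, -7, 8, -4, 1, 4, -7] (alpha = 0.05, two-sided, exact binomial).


Step 1: Discard zero differences. Original n = 13; n_eff = number of nonzero differences = 12.
Nonzero differences (with sign): -1, +7, -8, +1, +4, -7, -7, +8, -4, +1, +4, -7
Step 2: Count signs: positive = 6, negative = 6.
Step 3: Under H0: P(positive) = 0.5, so the number of positives S ~ Bin(12, 0.5).
Step 4: Two-sided exact p-value = sum of Bin(12,0.5) probabilities at or below the observed probability = 1.000000.
Step 5: alpha = 0.05. fail to reject H0.

n_eff = 12, pos = 6, neg = 6, p = 1.000000, fail to reject H0.


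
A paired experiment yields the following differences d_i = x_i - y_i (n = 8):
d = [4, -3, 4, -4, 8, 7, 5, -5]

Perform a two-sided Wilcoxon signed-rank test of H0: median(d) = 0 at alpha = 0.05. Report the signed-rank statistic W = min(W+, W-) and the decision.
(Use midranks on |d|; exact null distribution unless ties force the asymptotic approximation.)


Step 1: Drop any zero differences (none here) and take |d_i|.
|d| = [4, 3, 4, 4, 8, 7, 5, 5]
Step 2: Midrank |d_i| (ties get averaged ranks).
ranks: |4|->3, |3|->1, |4|->3, |4|->3, |8|->8, |7|->7, |5|->5.5, |5|->5.5
Step 3: Attach original signs; sum ranks with positive sign and with negative sign.
W+ = 3 + 3 + 8 + 7 + 5.5 = 26.5
W- = 1 + 3 + 5.5 = 9.5
(Check: W+ + W- = 36 should equal n(n+1)/2 = 36.)
Step 4: Test statistic W = min(W+, W-) = 9.5.
Step 5: Ties in |d|, so use the tie-corrected normal approximation.
        E[W] = n(n+1)/4 = 8*9/4 = 18.
        Tie groups: |d|=4 (t=3), |d|=5 (t=2); sum(t^3 - t) = 30.
        Var[W] = n(n+1)(2n+1)/24 - sum(t^3-t)/48 = 1224/24 - 30/48 = 50.375.
        z = (W - E[W]) / sqrt(Var[W]) = (9.5 - 18) / 7.0975 = -1.1976.
        Two-sided p = 2*Phi(z) = 0.231073.
Step 6: alpha = 0.05. fail to reject H0.

W+ = 26.5, W- = 9.5, W = min = 9.5, p = 0.231073, fail to reject H0.


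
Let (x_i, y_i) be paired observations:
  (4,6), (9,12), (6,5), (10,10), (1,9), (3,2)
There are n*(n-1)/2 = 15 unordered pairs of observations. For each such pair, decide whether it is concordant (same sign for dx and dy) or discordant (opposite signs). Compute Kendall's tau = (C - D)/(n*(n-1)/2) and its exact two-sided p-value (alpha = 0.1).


Step 1: Enumerate the 15 unordered pairs (i,j) with i<j and classify each by sign(x_j-x_i) * sign(y_j-y_i).
  (1,2):dx=+5,dy=+6->C; (1,3):dx=+2,dy=-1->D; (1,4):dx=+6,dy=+4->C; (1,5):dx=-3,dy=+3->D
  (1,6):dx=-1,dy=-4->C; (2,3):dx=-3,dy=-7->C; (2,4):dx=+1,dy=-2->D; (2,5):dx=-8,dy=-3->C
  (2,6):dx=-6,dy=-10->C; (3,4):dx=+4,dy=+5->C; (3,5):dx=-5,dy=+4->D; (3,6):dx=-3,dy=-3->C
  (4,5):dx=-9,dy=-1->C; (4,6):dx=-7,dy=-8->C; (5,6):dx=+2,dy=-7->D
Step 2: C = 10, D = 5, total pairs = 15.
Step 3: tau = (C - D)/(n(n-1)/2) = (10 - 5)/15 = 0.333333.
Step 4: Exact two-sided p-value (enumerate n! = 720 permutations of y under H0): p = 0.469444.
Step 5: alpha = 0.1. fail to reject H0.

tau_b = 0.3333 (C=10, D=5), p = 0.469444, fail to reject H0.


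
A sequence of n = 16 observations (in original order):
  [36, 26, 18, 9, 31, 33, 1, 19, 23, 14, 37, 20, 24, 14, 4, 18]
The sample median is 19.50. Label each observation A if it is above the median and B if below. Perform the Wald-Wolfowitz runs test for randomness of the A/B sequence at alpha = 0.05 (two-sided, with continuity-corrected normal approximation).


Step 1: Compute median = 19.50; label A = above, B = below.
Labels in order: AABBAABBABAAABBB  (n_A = 8, n_B = 8)
Step 2: Count runs R = 8.
Step 3: Under H0 (random ordering), E[R] = 2*n_A*n_B/(n_A+n_B) + 1 = 2*8*8/16 + 1 = 9.0000.
        Var[R] = 2*n_A*n_B*(2*n_A*n_B - n_A - n_B) / ((n_A+n_B)^2 * (n_A+n_B-1)) = 14336/3840 = 3.7333.
        SD[R] = 1.9322.
Step 4: Continuity-corrected z = (R + 0.5 - E[R]) / SD[R] = (8 + 0.5 - 9.0000) / 1.9322 = -0.2588.
Step 5: Two-sided p-value via normal approximation = 2*(1 - Phi(|z|)) = 0.795809.
Step 6: alpha = 0.05. fail to reject H0.

R = 8, z = -0.2588, p = 0.795809, fail to reject H0.


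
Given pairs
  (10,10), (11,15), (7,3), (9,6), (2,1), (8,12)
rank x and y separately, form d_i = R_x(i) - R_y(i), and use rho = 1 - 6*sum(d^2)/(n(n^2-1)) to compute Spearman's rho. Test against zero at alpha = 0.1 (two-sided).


Step 1: Rank x and y separately (midranks; no ties here).
rank(x): 10->5, 11->6, 7->2, 9->4, 2->1, 8->3
rank(y): 10->4, 15->6, 3->2, 6->3, 1->1, 12->5
Step 2: d_i = R_x(i) - R_y(i); compute d_i^2.
  (5-4)^2=1, (6-6)^2=0, (2-2)^2=0, (4-3)^2=1, (1-1)^2=0, (3-5)^2=4
sum(d^2) = 6.
Step 3: rho = 1 - 6*6 / (6*(6^2 - 1)) = 1 - 36/210 = 0.828571.
Step 4: Under H0, t = rho * sqrt((n-2)/(1-rho^2)) = 2.9598 ~ t(4).
Step 5: Two-sided p-value from the t-distribution with 4 df = 0.041563.
Step 6: alpha = 0.1. reject H0.

rho = 0.8286, p = 0.041563, reject H0 at alpha = 0.1.


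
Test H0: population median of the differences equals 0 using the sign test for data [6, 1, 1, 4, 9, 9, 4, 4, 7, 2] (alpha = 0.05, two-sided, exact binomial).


Step 1: Discard zero differences. Original n = 10; n_eff = number of nonzero differences = 10.
Nonzero differences (with sign): +6, +1, +1, +4, +9, +9, +4, +4, +7, +2
Step 2: Count signs: positive = 10, negative = 0.
Step 3: Under H0: P(positive) = 0.5, so the number of positives S ~ Bin(10, 0.5).
Step 4: Two-sided exact p-value = sum of Bin(10,0.5) probabilities at or below the observed probability = 0.001953.
Step 5: alpha = 0.05. reject H0.

n_eff = 10, pos = 10, neg = 0, p = 0.001953, reject H0.


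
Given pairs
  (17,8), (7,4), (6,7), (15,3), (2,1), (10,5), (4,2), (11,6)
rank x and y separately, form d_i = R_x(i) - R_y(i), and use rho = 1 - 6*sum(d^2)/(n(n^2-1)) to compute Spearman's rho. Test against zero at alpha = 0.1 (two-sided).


Step 1: Rank x and y separately (midranks; no ties here).
rank(x): 17->8, 7->4, 6->3, 15->7, 2->1, 10->5, 4->2, 11->6
rank(y): 8->8, 4->4, 7->7, 3->3, 1->1, 5->5, 2->2, 6->6
Step 2: d_i = R_x(i) - R_y(i); compute d_i^2.
  (8-8)^2=0, (4-4)^2=0, (3-7)^2=16, (7-3)^2=16, (1-1)^2=0, (5-5)^2=0, (2-2)^2=0, (6-6)^2=0
sum(d^2) = 32.
Step 3: rho = 1 - 6*32 / (8*(8^2 - 1)) = 1 - 192/504 = 0.619048.
Step 4: Under H0, t = rho * sqrt((n-2)/(1-rho^2)) = 1.9308 ~ t(6).
Step 5: Two-sided p-value from the t-distribution with 6 df = 0.101733.
Step 6: alpha = 0.1. fail to reject H0.

rho = 0.6190, p = 0.101733, fail to reject H0 at alpha = 0.1.


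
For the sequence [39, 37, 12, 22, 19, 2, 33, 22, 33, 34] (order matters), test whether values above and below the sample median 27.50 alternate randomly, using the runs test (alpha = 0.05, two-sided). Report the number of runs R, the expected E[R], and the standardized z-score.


Step 1: Compute median = 27.50; label A = above, B = below.
Labels in order: AABBBBABAA  (n_A = 5, n_B = 5)
Step 2: Count runs R = 5.
Step 3: Under H0 (random ordering), E[R] = 2*n_A*n_B/(n_A+n_B) + 1 = 2*5*5/10 + 1 = 6.0000.
        Var[R] = 2*n_A*n_B*(2*n_A*n_B - n_A - n_B) / ((n_A+n_B)^2 * (n_A+n_B-1)) = 2000/900 = 2.2222.
        SD[R] = 1.4907.
Step 4: Continuity-corrected z = (R + 0.5 - E[R]) / SD[R] = (5 + 0.5 - 6.0000) / 1.4907 = -0.3354.
Step 5: Two-sided p-value via normal approximation = 2*(1 - Phi(|z|)) = 0.737316.
Step 6: alpha = 0.05. fail to reject H0.

R = 5, z = -0.3354, p = 0.737316, fail to reject H0.


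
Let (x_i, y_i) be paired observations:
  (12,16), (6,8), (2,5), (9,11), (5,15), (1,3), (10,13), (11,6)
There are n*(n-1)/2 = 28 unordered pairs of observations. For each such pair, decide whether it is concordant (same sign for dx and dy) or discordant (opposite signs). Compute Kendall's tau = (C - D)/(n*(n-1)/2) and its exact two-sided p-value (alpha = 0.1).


Step 1: Enumerate the 28 unordered pairs (i,j) with i<j and classify each by sign(x_j-x_i) * sign(y_j-y_i).
  (1,2):dx=-6,dy=-8->C; (1,3):dx=-10,dy=-11->C; (1,4):dx=-3,dy=-5->C; (1,5):dx=-7,dy=-1->C
  (1,6):dx=-11,dy=-13->C; (1,7):dx=-2,dy=-3->C; (1,8):dx=-1,dy=-10->C; (2,3):dx=-4,dy=-3->C
  (2,4):dx=+3,dy=+3->C; (2,5):dx=-1,dy=+7->D; (2,6):dx=-5,dy=-5->C; (2,7):dx=+4,dy=+5->C
  (2,8):dx=+5,dy=-2->D; (3,4):dx=+7,dy=+6->C; (3,5):dx=+3,dy=+10->C; (3,6):dx=-1,dy=-2->C
  (3,7):dx=+8,dy=+8->C; (3,8):dx=+9,dy=+1->C; (4,5):dx=-4,dy=+4->D; (4,6):dx=-8,dy=-8->C
  (4,7):dx=+1,dy=+2->C; (4,8):dx=+2,dy=-5->D; (5,6):dx=-4,dy=-12->C; (5,7):dx=+5,dy=-2->D
  (5,8):dx=+6,dy=-9->D; (6,7):dx=+9,dy=+10->C; (6,8):dx=+10,dy=+3->C; (7,8):dx=+1,dy=-7->D
Step 2: C = 21, D = 7, total pairs = 28.
Step 3: tau = (C - D)/(n(n-1)/2) = (21 - 7)/28 = 0.500000.
Step 4: Exact two-sided p-value (enumerate n! = 40320 permutations of y under H0): p = 0.108681.
Step 5: alpha = 0.1. fail to reject H0.

tau_b = 0.5000 (C=21, D=7), p = 0.108681, fail to reject H0.


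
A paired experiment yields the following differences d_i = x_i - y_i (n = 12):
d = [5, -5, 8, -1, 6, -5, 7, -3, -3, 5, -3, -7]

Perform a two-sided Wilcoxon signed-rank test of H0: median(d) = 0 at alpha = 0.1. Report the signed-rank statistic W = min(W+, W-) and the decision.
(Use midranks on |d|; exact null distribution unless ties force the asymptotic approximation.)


Step 1: Drop any zero differences (none here) and take |d_i|.
|d| = [5, 5, 8, 1, 6, 5, 7, 3, 3, 5, 3, 7]
Step 2: Midrank |d_i| (ties get averaged ranks).
ranks: |5|->6.5, |5|->6.5, |8|->12, |1|->1, |6|->9, |5|->6.5, |7|->10.5, |3|->3, |3|->3, |5|->6.5, |3|->3, |7|->10.5
Step 3: Attach original signs; sum ranks with positive sign and with negative sign.
W+ = 6.5 + 12 + 9 + 10.5 + 6.5 = 44.5
W- = 6.5 + 1 + 6.5 + 3 + 3 + 3 + 10.5 = 33.5
(Check: W+ + W- = 78 should equal n(n+1)/2 = 78.)
Step 4: Test statistic W = min(W+, W-) = 33.5.
Step 5: Ties in |d|, so use the tie-corrected normal approximation.
        E[W] = n(n+1)/4 = 12*13/4 = 39.
        Tie groups: |d|=3 (t=3), |d|=5 (t=4), |d|=7 (t=2); sum(t^3 - t) = 90.
        Var[W] = n(n+1)(2n+1)/24 - sum(t^3-t)/48 = 3900/24 - 90/48 = 160.625.
        z = (W - E[W]) / sqrt(Var[W]) = (33.5 - 39) / 12.6738 = -0.4340.
        Two-sided p = 2*Phi(z) = 0.664313.
Step 6: alpha = 0.1. fail to reject H0.

W+ = 44.5, W- = 33.5, W = min = 33.5, p = 0.664313, fail to reject H0.


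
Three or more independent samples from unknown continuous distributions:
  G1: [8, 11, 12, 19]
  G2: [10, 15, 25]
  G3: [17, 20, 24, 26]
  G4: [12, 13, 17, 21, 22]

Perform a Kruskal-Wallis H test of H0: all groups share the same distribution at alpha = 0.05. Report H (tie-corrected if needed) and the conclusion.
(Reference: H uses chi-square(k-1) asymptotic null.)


Step 1: Combine all N = 16 observations and assign midranks.
sorted (value, group, rank): (8,G1,1), (10,G2,2), (11,G1,3), (12,G1,4.5), (12,G4,4.5), (13,G4,6), (15,G2,7), (17,G3,8.5), (17,G4,8.5), (19,G1,10), (20,G3,11), (21,G4,12), (22,G4,13), (24,G3,14), (25,G2,15), (26,G3,16)
Step 2: Sum ranks within each group.
R_1 = 18.5 (n_1 = 4)
R_2 = 24 (n_2 = 3)
R_3 = 49.5 (n_3 = 4)
R_4 = 44 (n_4 = 5)
Step 3: H = 12/(N(N+1)) * sum(R_i^2/n_i) - 3(N+1)
     = 12/(16*17) * (18.5^2/4 + 24^2/3 + 49.5^2/4 + 44^2/5) - 3*17
     = 0.044118 * 1277.33 - 51
     = 5.352574.
Step 4: Ties present; correction factor C = 1 - 12/(16^3 - 16) = 0.997059. Corrected H = 5.352574 / 0.997059 = 5.368363.
Step 5: Under H0, H ~ chi^2(3); p-value = 0.146727.
Step 6: alpha = 0.05. fail to reject H0.

H = 5.3684, df = 3, p = 0.146727, fail to reject H0.


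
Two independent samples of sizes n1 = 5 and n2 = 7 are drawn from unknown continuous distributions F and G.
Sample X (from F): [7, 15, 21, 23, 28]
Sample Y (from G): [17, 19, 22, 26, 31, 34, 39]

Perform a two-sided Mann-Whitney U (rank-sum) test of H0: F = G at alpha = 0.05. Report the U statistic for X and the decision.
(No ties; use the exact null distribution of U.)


Step 1: Combine and sort all 12 observations; assign midranks.
sorted (value, group): (7,X), (15,X), (17,Y), (19,Y), (21,X), (22,Y), (23,X), (26,Y), (28,X), (31,Y), (34,Y), (39,Y)
ranks: 7->1, 15->2, 17->3, 19->4, 21->5, 22->6, 23->7, 26->8, 28->9, 31->10, 34->11, 39->12
Step 2: Rank sum for X: R1 = 1 + 2 + 5 + 7 + 9 = 24.
Step 3: U_X = R1 - n1(n1+1)/2 = 24 - 5*6/2 = 24 - 15 = 9.
       U_Y = n1*n2 - U_X = 35 - 9 = 26.
Step 4: No ties, so the exact null distribution of U (based on enumerating the C(12,5) = 792 equally likely rank assignments) gives the two-sided p-value.
Step 5: p-value = 0.202020; compare to alpha = 0.05. fail to reject H0.

U_X = 9, p = 0.202020, fail to reject H0 at alpha = 0.05.
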